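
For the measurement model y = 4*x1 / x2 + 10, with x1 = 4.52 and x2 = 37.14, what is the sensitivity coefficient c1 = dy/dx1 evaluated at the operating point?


y = 4*x1 / x2 + 10
dy/dx1 = 4/x2
Evaluate at x2 = 37.14: c1 = 4 / 37.14
c1 = 0.1077

0.1077


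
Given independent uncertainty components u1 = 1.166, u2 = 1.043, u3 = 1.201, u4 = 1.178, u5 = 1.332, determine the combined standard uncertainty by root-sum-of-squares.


uc = sqrt(1.166^2 + 1.043^2 + 1.201^2 + 1.178^2 + 1.332^2)
uc = sqrt(7.051714)
uc = 2.6555

2.6555


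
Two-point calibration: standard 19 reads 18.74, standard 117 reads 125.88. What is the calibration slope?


slope = (y2 - y1) / (x2 - x1)
= (125.88 - 18.74) / (117 - 19)
= 107.1400 / 98
= 1.0933

1.0933


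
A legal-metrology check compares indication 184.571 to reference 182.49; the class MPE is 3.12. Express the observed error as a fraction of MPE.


e = indication - reference = 184.571 - 182.49 = 2.0810
|e| = 2.0810
ratio = |e| / MPE = 2.0810 / 3.12
ratio = 0.6670

0.6670


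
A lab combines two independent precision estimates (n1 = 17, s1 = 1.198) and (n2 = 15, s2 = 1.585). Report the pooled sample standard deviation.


s_p = sqrt(((n1-1)*s1^2 + (n2-1)*s2^2) / (n1+n2-2))
numerator = (17-1)*1.198^2 + (15-1)*1.585^2 = 22.963264 + 35.17115 = 58.134414
denominator = 17 + 15 - 2 = 30
s_p^2 = 58.134414 / 30 = 1.9378138
s_p = sqrt(1.9378138) = 1.3921

1.3921


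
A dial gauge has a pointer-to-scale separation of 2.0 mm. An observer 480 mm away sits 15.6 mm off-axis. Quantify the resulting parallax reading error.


error = h * offset / d
= 2.0 * 15.6 / 480
= 0.0650

0.0650


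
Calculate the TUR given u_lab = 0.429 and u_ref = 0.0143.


TUR = u_lab / u_ref
= 0.429 / 0.0143
= 30.0000

30.0000


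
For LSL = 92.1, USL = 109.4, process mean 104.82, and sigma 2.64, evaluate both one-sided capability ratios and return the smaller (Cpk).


Cpu = (USL - mean) / (3*sigma) = (109.4 - 104.82) / (3*2.64) = 0.5783
Cpl = (mean - LSL) / (3*sigma) = (104.82 - 92.1) / (3*2.64) = 1.6061
Cpk = min(Cpu, Cpl) = 0.5783

0.5783


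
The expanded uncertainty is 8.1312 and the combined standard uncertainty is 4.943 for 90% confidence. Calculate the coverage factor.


k = U / uc
k = 8.1312 / 4.943
k = 1.645

1.645


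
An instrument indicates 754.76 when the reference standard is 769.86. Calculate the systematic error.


Systematic error = measured - true
= 754.76 - 769.86
= -15.1000

-15.1000


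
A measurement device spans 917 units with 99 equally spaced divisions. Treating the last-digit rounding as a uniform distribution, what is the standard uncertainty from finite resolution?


resolution = range / divisions
resolution = 917 / 99 = 9.2626263
u_res = resolution / (2*sqrt(3))
u_res = 9.2626263 / 3.4641016
u_res = 2.6739

2.6739


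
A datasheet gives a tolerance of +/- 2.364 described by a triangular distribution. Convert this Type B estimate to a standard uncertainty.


u_B = half_width / sqrt(6)
u_B = 2.364 / 2.4494897
u_B = 0.9651

0.9651


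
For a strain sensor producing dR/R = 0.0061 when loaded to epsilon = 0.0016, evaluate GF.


GF = (dR/R) / epsilon
= 0.0061 / 0.0016
= 3.8125

3.8125


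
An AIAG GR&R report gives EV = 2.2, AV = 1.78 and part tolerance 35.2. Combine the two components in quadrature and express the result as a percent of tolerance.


GRR = sqrt(EV^2 + AV^2) = sqrt(2.2^2 + 1.78^2) = 2.8299117
%GRR = GRR / tol * 100 = 2.8299117 / 35.2 * 100
%GRR = 8.0395

8.0395


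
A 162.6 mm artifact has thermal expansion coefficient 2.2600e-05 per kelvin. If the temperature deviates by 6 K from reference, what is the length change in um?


dL = L * alpha * dT
= 162.6 * 2.2600e-05 * 6
= 0.0220486 mm
dL_um = 0.0220486 * 1000 = 22.0486 um

22.0486


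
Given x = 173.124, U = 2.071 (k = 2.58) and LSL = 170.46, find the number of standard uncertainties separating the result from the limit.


u = U / k = 2.071 / 2.58 = 0.80271318
margin = |LSL - x| = |170.46 - 173.124| = 2.664
z = margin / u = 2.664 / 0.80271318
z = 3.3187

3.3187


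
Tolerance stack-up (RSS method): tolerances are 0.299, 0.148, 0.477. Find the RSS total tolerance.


RSS = sqrt(0.299^2 + 0.148^2 + 0.477^2)
= sqrt(0.338834)
= 0.5821

0.5821


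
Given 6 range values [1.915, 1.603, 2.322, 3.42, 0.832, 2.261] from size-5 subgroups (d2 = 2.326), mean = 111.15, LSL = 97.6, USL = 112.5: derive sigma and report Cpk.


R_bar = (1.915 + 1.603 + 2.322 + 3.42 + 0.832 + 2.261) / 6 = 2.0588333
sigma = R_bar / d2 = 2.0588333 / 2.326 = 0.88513899
Cp = (USL - LSL)/(6*sigma) = (112.5 - 97.6)/(6*0.88513899) = 2.8056
Cpu = (112.5 - 111.15)/(3*0.88513899) = 0.5084
Cpl = (111.15 - 97.6)/(3*0.88513899) = 5.1028
Cpk = min(Cpu, Cpl) = 0.5084

0.5084


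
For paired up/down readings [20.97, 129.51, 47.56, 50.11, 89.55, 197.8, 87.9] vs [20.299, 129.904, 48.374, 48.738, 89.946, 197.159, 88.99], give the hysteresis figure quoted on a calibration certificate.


|20.97 - 20.299| = 0.6710
|129.51 - 129.904| = 0.3940
|47.56 - 48.374| = 0.8140
|50.11 - 48.738| = 1.3720
|89.55 - 89.946| = 0.3960
|197.8 - 197.159| = 0.6410
|87.9 - 88.99| = 1.0900
hysteresis = max(diffs) = 1.3720

1.3720


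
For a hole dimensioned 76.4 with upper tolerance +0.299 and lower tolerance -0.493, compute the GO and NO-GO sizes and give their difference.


GO = nominal - lower_tol (smallest hole = maximum material condition)
GO = 76.4 - 0.493 = 75.907
NO-GO = nominal + upper_tol (largest hole = least material condition)
NO-GO = 76.4 + 0.299 = 76.699
spread = NO-GO - GO = 76.699 - 75.907 = 0.7920

0.7920


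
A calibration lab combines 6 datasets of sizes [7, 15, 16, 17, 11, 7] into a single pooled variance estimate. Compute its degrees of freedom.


nu = sum_i (n_i - 1)
nu = ((7 - 1) + (15 - 1) + (16 - 1) + (17 - 1) + (11 - 1) + (7 - 1))
nu = 6 + 14 + 15 + 16 + 10 + 6
nu = 67

67


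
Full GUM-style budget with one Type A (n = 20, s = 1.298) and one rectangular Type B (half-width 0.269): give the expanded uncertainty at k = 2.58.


u_A = s / sqrt(n) = 1.298 / sqrt(20) = 0.29024162
u_B = half_width / sqrt(3) = 0.269 / sqrt(3) = 0.15530722
uc = sqrt(u_A^2 + u_B^2) = sqrt(0.29024162^2 + 0.15530722^2) = 0.32918161
U = k * uc = 2.58 * 0.32918161
U = 0.8493

0.8493


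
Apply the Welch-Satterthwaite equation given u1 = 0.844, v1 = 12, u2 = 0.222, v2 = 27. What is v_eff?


uc = sqrt(u1^2 + u2^2) = sqrt(0.844^2 + 0.222^2) = 0.87270843
v_eff = uc^4 / (u1^4/v1 + u2^4/v2)
= 0.87270843^4 / (0.844^4/12 + 0.222^4/27)
= 0.58006503 / 0.042375174
v_eff = 13.6888

13.6888


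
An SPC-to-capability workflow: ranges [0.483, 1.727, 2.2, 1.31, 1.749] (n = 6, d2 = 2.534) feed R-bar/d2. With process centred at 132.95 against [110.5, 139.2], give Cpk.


R_bar = (0.483 + 1.727 + 2.2 + 1.31 + 1.749) / 5 = 1.4938
sigma = R_bar / d2 = 1.4938 / 2.534 = 0.58950276
Cp = (USL - LSL)/(6*sigma) = (139.2 - 110.5)/(6*0.58950276) = 8.1142
Cpu = (139.2 - 132.95)/(3*0.58950276) = 3.5341
Cpl = (132.95 - 110.5)/(3*0.58950276) = 12.6943
Cpk = min(Cpu, Cpl) = 3.5341

3.5341


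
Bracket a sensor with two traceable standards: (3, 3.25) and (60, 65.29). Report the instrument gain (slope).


slope = (y2 - y1) / (x2 - x1)
= (65.29 - 3.25) / (60 - 3)
= 62.0400 / 57
= 1.0884

1.0884


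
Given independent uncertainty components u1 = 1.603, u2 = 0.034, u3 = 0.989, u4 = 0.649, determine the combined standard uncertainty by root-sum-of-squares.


uc = sqrt(1.603^2 + 0.034^2 + 0.989^2 + 0.649^2)
uc = sqrt(3.970087)
uc = 1.9925

1.9925


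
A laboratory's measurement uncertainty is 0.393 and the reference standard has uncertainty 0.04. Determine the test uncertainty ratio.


TUR = u_lab / u_ref
= 0.393 / 0.04
= 9.8250

9.8250


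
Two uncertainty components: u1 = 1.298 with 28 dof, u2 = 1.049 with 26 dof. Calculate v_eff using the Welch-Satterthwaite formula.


uc = sqrt(u1^2 + u2^2) = sqrt(1.298^2 + 1.049^2) = 1.6688933
v_eff = uc^4 / (u1^4/v1 + u2^4/v2)
= 1.6688933^4 / (1.298^4/28 + 1.049^4/26)
= 7.757366 / 0.1479497
v_eff = 52.4325

52.4325


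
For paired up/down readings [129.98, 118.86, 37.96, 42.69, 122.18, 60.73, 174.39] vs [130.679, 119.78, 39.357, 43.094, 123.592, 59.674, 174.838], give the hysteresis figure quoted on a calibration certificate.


|129.98 - 130.679| = 0.6990
|118.86 - 119.78| = 0.9200
|37.96 - 39.357| = 1.3970
|42.69 - 43.094| = 0.4040
|122.18 - 123.592| = 1.4120
|60.73 - 59.674| = 1.0560
|174.39 - 174.838| = 0.4480
hysteresis = max(diffs) = 1.4120

1.4120


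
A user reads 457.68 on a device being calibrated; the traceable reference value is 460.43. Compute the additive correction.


Correction = standard - reading
= 460.43 - 457.68
= 2.7500

2.7500


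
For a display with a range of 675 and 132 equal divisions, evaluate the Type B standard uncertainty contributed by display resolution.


resolution = range / divisions
resolution = 675 / 132 = 5.1136364
u_res = resolution / (2*sqrt(3))
u_res = 5.1136364 / 3.4641016
u_res = 1.4762

1.4762


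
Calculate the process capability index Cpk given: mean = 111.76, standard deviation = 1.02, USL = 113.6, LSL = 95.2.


Cpu = (USL - mean) / (3*sigma) = (113.6 - 111.76) / (3*1.02) = 0.6013
Cpl = (mean - LSL) / (3*sigma) = (111.76 - 95.2) / (3*1.02) = 5.4118
Cpk = min(Cpu, Cpl) = 0.6013

0.6013


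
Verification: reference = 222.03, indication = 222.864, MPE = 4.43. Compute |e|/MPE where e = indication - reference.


e = indication - reference = 222.864 - 222.03 = 0.8340
|e| = 0.8340
ratio = |e| / MPE = 0.8340 / 4.43
ratio = 0.1883

0.1883


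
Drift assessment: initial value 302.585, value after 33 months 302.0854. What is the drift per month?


rate = (v2 - v1) / months
= (302.0854 - 302.585) / 33
= -0.4996 / 33
= -0.0151

-0.0151


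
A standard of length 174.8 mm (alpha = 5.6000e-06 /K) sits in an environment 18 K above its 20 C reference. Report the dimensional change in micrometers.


dL = L * alpha * dT
= 174.8 * 5.6000e-06 * 18
= 0.0176198 mm
dL_um = 0.0176198 * 1000 = 17.6198 um

17.6198


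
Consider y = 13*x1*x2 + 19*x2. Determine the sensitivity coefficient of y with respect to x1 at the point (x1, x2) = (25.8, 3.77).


y = 13*x1*x2 + 19*x2
dy/dx1 = 13*x2
Evaluate at x2 = 3.77: c1 = 13 * 3.77
c1 = 49.0100

49.0100


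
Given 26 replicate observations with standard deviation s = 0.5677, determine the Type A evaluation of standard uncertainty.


u_A = s / sqrt(n)
u_A = 0.5677 / sqrt(26)
u_A = 0.5677 / 5.0990195
u_A = 0.1113

0.1113


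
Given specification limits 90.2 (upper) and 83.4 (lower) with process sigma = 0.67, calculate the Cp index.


Cp = (USL - LSL) / (6 * sigma)
= (90.2 - 83.4) / (6 * 0.67)
= 6.8000 / 4.0200
= 1.6915

1.6915


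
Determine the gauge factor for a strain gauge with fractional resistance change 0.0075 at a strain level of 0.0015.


GF = (dR/R) / epsilon
= 0.0075 / 0.0015
= 5.0000

5.0000


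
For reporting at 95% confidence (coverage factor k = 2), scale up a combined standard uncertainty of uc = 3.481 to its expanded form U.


U = k * uc
U = 2 * 3.481
U = 6.9620

6.9620


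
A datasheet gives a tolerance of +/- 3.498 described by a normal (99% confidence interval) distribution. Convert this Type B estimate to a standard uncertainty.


u_B = half_width / 2.576
u_B = 3.498 / 2.576
u_B = 1.3579

1.3579


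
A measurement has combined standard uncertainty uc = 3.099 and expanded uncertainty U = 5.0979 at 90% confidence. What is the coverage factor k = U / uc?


k = U / uc
k = 5.0979 / 3.099
k = 1.645

1.645


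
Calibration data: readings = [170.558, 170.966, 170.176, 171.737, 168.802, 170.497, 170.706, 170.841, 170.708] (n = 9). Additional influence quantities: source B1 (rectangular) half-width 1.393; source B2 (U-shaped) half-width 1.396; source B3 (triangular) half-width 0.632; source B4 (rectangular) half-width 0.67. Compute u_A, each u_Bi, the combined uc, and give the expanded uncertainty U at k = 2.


mean = (170.558 + 170.966 + 170.176 + 171.737 + 168.802 + 170.497 + 170.706 + 170.841 + 170.708) / 9 = 170.5545556
s = sqrt(sum((x - mean)^2)/(n-1)) = 0.78374679
u_A = s / sqrt(n) = 0.78374679 / sqrt(9) = 0.26124893
u_B1 = 1.393 / sqrt(3) = 0.80424892
u_B2 = 1.396 / sqrt(2) = 0.98712107
u_B3 = 0.632 / sqrt(6) = 0.25801292
u_B4 = 0.67 / sqrt(3) = 0.38682468
uc = sqrt(0.26124893^2 + 0.80424892^2 + 0.98712107^2 + 0.25801292^2 + 0.38682468^2) = 1.3804634
U = k * uc = 2 * 1.3804634
U = 2.7609

2.7609


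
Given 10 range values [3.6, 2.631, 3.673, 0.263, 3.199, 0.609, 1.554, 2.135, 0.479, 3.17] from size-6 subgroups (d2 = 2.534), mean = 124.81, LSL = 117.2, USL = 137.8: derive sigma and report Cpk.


R_bar = (3.6 + 2.631 + 3.673 + 0.263 + 3.199 + 0.609 + 1.554 + 2.135 + 0.479 + 3.17) / 10 = 2.1313
sigma = R_bar / d2 = 2.1313 / 2.534 = 0.84108129
Cp = (USL - LSL)/(6*sigma) = (137.8 - 117.2)/(6*0.84108129) = 4.0820
Cpu = (137.8 - 124.81)/(3*0.84108129) = 5.1481
Cpl = (124.81 - 117.2)/(3*0.84108129) = 3.0160
Cpk = min(Cpu, Cpl) = 3.0160

3.0160


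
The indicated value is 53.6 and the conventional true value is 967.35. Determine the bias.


Systematic error = measured - true
= 53.6 - 967.35
= -913.7500

-913.7500


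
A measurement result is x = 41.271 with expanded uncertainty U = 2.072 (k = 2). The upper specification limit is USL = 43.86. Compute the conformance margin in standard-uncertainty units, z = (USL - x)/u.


u = U / k = 2.072 / 2 = 1.036
margin = |USL - x| = |43.86 - 41.271| = 2.589
z = margin / u = 2.589 / 1.036
z = 2.4990

2.4990


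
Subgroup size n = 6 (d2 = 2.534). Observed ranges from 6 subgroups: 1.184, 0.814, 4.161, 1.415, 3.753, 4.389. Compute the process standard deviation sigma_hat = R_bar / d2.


R_bar = (1.184 + 0.814 + 4.161 + 1.415 + 3.753 + 4.389) / 6
R_bar = 15.716 / 6 = 2.6193333
sigma_hat = R_bar / d2 = 2.6193333 / 2.534 = 1.0337

1.0337


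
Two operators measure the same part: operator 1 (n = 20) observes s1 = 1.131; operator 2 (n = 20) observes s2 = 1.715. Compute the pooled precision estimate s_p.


s_p = sqrt(((n1-1)*s1^2 + (n2-1)*s2^2) / (n1+n2-2))
numerator = (20-1)*1.131^2 + (20-1)*1.715^2 = 24.304059 + 55.883275 = 80.187334
denominator = 20 + 20 - 2 = 38
s_p^2 = 80.187334 / 38 = 2.110193
s_p = sqrt(2.110193) = 1.4527

1.4527


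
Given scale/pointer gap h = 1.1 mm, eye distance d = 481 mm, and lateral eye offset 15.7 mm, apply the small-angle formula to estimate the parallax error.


error = h * offset / d
= 1.1 * 15.7 / 481
= 0.0359

0.0359


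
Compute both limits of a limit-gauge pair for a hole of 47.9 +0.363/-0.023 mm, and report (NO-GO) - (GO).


GO = nominal - lower_tol (smallest hole = maximum material condition)
GO = 47.9 - 0.023 = 47.877
NO-GO = nominal + upper_tol (largest hole = least material condition)
NO-GO = 47.9 + 0.363 = 48.263
spread = NO-GO - GO = 48.263 - 47.877 = 0.3860

0.3860


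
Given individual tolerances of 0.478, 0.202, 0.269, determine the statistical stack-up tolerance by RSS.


RSS = sqrt(0.478^2 + 0.202^2 + 0.269^2)
= sqrt(0.341649)
= 0.5845

0.5845


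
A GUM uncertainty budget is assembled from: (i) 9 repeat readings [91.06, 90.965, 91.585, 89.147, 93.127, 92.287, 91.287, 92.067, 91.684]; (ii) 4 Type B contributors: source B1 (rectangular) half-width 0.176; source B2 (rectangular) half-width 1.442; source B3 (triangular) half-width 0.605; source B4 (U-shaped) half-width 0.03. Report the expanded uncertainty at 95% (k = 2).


mean = (91.06 + 90.965 + 91.585 + 89.147 + 93.127 + 92.287 + 91.287 + 92.067 + 91.684) / 9 = 91.46766667
s = sqrt(sum((x - mean)^2)/(n-1)) = 1.1000831
u_A = s / sqrt(n) = 1.1000831 / sqrt(9) = 0.36669437
u_B1 = 0.176 / sqrt(3) = 0.10161365
u_B2 = 1.442 / sqrt(3) = 0.83253909
u_B3 = 0.605 / sqrt(6) = 0.24699022
u_B4 = 0.03 / sqrt(2) = 0.021213203
uc = sqrt(0.36669437^2 + 0.10161365^2 + 0.83253909^2 + 0.24699022^2 + 0.021213203^2) = 0.94834888
U = k * uc = 2 * 0.94834888
U = 1.8967

1.8967


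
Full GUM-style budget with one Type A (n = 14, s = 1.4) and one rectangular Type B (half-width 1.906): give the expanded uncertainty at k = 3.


u_A = s / sqrt(n) = 1.4 / sqrt(14) = 0.37416574
u_B = half_width / sqrt(3) = 1.906 / sqrt(3) = 1.1004296
uc = sqrt(u_A^2 + u_B^2) = sqrt(0.37416574^2 + 1.1004296^2) = 1.1623017
U = k * uc = 3 * 1.1623017
U = 3.4869

3.4869


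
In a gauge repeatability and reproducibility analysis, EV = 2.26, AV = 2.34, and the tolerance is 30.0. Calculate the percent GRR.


GRR = sqrt(EV^2 + AV^2) = sqrt(2.26^2 + 2.34^2) = 3.2531831
%GRR = GRR / tol * 100 = 3.2531831 / 30.0 * 100
%GRR = 10.8439

10.8439


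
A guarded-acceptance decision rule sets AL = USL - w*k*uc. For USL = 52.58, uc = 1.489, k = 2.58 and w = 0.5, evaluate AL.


U = k * uc = 2.58 * 1.489 = 3.84162
guard band g = w * U = 0.5 * 3.84162 = 1.92081
AL = USL - g = 52.58 - 1.92081
AL = 50.6592

50.6592


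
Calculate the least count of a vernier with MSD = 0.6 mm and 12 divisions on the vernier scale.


LC = MSD / n_div
= 0.6 / 12
= 0.0500

0.0500


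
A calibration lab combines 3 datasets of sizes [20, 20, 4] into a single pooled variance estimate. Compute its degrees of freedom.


nu = sum_i (n_i - 1)
nu = ((20 - 1) + (20 - 1) + (4 - 1))
nu = 19 + 19 + 3
nu = 41

41


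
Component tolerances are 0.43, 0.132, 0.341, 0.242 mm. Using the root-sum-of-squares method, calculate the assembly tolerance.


RSS = sqrt(0.43^2 + 0.132^2 + 0.341^2 + 0.242^2)
= sqrt(0.377169)
= 0.6141

0.6141


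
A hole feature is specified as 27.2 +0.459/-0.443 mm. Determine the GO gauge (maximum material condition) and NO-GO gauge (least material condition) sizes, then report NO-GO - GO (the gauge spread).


GO = nominal - lower_tol (smallest hole = maximum material condition)
GO = 27.2 - 0.443 = 26.757
NO-GO = nominal + upper_tol (largest hole = least material condition)
NO-GO = 27.2 + 0.459 = 27.659
spread = NO-GO - GO = 27.659 - 26.757 = 0.9020

0.9020


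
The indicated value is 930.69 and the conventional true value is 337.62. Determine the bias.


Systematic error = measured - true
= 930.69 - 337.62
= 593.0700

593.0700


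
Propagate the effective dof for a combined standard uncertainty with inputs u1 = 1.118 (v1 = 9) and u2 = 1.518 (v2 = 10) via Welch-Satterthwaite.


uc = sqrt(u1^2 + u2^2) = sqrt(1.118^2 + 1.518^2) = 1.8852713
v_eff = uc^4 / (u1^4/v1 + u2^4/v2)
= 1.8852713^4 / (1.118^4/9 + 1.518^4/10)
= 12.632678 / 0.70458091
v_eff = 17.9294

17.9294


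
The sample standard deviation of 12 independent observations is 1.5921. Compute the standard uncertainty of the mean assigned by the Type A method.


u_A = s / sqrt(n)
u_A = 1.5921 / sqrt(12)
u_A = 1.5921 / 3.4641016
u_A = 0.4596

0.4596


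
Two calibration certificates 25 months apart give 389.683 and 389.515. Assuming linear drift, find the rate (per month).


rate = (v2 - v1) / months
= (389.515 - 389.683) / 25
= -0.1680 / 25
= -0.0067

-0.0067


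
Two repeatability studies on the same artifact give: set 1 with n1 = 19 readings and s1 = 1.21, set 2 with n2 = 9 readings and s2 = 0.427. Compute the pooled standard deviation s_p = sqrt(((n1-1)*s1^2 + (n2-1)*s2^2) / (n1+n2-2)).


s_p = sqrt(((n1-1)*s1^2 + (n2-1)*s2^2) / (n1+n2-2))
numerator = (19-1)*1.21^2 + (9-1)*0.427^2 = 26.3538 + 1.458632 = 27.812432
denominator = 19 + 9 - 2 = 26
s_p^2 = 27.812432 / 26 = 1.0697089
s_p = sqrt(1.0697089) = 1.0343

1.0343


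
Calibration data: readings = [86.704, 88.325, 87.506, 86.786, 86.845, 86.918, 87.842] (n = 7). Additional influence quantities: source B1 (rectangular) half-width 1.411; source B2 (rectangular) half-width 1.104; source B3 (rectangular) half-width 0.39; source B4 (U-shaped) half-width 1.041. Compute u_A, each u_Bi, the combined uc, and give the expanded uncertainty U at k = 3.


mean = (86.704 + 88.325 + 87.506 + 86.786 + 86.845 + 86.918 + 87.842) / 7 = 87.27514286
s = sqrt(sum((x - mean)^2)/(n-1)) = 0.6264797
u_A = s / sqrt(n) = 0.6264797 / sqrt(7) = 0.23678707
u_B1 = 1.411 / sqrt(3) = 0.81464123
u_B2 = 1.104 / sqrt(3) = 0.6373947
u_B3 = 0.39 / sqrt(3) = 0.2251666
u_B4 = 1.041 / sqrt(2) = 0.73609816
uc = sqrt(0.23678707^2 + 0.81464123^2 + 0.6373947^2 + 0.2251666^2 + 0.73609816^2) = 1.3109237
U = k * uc = 3 * 1.3109237
U = 3.9328

3.9328


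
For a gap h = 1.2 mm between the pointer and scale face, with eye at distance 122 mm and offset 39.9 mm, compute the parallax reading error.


error = h * offset / d
= 1.2 * 39.9 / 122
= 0.3925

0.3925


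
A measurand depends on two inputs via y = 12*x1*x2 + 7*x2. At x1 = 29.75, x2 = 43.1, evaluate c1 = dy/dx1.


y = 12*x1*x2 + 7*x2
dy/dx1 = 12*x2
Evaluate at x2 = 43.1: c1 = 12 * 43.1
c1 = 517.2000

517.2000


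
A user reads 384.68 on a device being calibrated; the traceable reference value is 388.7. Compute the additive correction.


Correction = standard - reading
= 388.7 - 384.68
= 4.0200

4.0200


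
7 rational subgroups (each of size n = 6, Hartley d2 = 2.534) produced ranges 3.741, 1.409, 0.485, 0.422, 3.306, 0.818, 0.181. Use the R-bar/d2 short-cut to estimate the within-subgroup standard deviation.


R_bar = (3.741 + 1.409 + 0.485 + 0.422 + 3.306 + 0.818 + 0.181) / 7
R_bar = 10.362 / 7 = 1.4802857
sigma_hat = R_bar / d2 = 1.4802857 / 2.534 = 0.5842

0.5842


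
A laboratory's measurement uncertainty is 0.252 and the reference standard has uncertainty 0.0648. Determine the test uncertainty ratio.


TUR = u_lab / u_ref
= 0.252 / 0.0648
= 3.8889

3.8889


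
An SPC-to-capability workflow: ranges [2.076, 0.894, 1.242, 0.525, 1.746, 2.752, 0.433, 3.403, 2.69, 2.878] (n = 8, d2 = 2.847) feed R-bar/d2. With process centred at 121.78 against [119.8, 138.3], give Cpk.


R_bar = (2.076 + 0.894 + 1.242 + 0.525 + 1.746 + 2.752 + 0.433 + 3.403 + 2.69 + 2.878) / 10 = 1.8639
sigma = R_bar / d2 = 1.8639 / 2.847 = 0.65468915
Cp = (USL - LSL)/(6*sigma) = (138.3 - 119.8)/(6*0.65468915) = 4.7096
Cpu = (138.3 - 121.78)/(3*0.65468915) = 8.4111
Cpl = (121.78 - 119.8)/(3*0.65468915) = 1.0081
Cpk = min(Cpu, Cpl) = 1.0081

1.0081


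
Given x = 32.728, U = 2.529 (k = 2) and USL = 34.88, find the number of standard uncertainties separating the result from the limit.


u = U / k = 2.529 / 2 = 1.2645
margin = |USL - x| = |34.88 - 32.728| = 2.152
z = margin / u = 2.152 / 1.2645
z = 1.7019

1.7019


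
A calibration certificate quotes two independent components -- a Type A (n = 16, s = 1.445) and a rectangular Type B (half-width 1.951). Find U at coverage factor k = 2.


u_A = s / sqrt(n) = 1.445 / sqrt(16) = 0.36125
u_B = half_width / sqrt(3) = 1.951 / sqrt(3) = 1.1264104
uc = sqrt(u_A^2 + u_B^2) = sqrt(0.36125^2 + 1.1264104^2) = 1.1829209
U = k * uc = 2 * 1.1829209
U = 2.3658

2.3658


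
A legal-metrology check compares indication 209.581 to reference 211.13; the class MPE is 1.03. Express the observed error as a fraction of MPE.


e = indication - reference = 209.581 - 211.13 = -1.5490
|e| = 1.5490
ratio = |e| / MPE = 1.5490 / 1.03
ratio = 1.5039

1.5039


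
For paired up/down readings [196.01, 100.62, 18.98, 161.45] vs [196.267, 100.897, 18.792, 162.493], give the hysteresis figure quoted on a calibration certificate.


|196.01 - 196.267| = 0.2570
|100.62 - 100.897| = 0.2770
|18.98 - 18.792| = 0.1880
|161.45 - 162.493| = 1.0430
hysteresis = max(diffs) = 1.0430

1.0430


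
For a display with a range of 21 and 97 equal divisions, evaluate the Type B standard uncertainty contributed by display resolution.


resolution = range / divisions
resolution = 21 / 97 = 0.21649485
u_res = resolution / (2*sqrt(3))
u_res = 0.21649485 / 3.4641016
u_res = 0.0625

0.0625


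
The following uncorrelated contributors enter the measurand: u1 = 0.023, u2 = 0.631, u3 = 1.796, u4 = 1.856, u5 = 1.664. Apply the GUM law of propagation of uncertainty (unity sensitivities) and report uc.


uc = sqrt(0.023^2 + 0.631^2 + 1.796^2 + 1.856^2 + 1.664^2)
uc = sqrt(9.837938)
uc = 3.1365

3.1365


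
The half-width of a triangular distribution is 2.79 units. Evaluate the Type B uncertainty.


u_B = half_width / sqrt(6)
u_B = 2.79 / 2.4494897
u_B = 1.1390

1.1390


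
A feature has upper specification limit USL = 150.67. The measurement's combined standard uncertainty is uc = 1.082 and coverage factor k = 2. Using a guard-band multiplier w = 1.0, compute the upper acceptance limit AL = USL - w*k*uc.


U = k * uc = 2 * 1.082 = 2.164
guard band g = w * U = 1.0 * 2.164 = 2.164
AL = USL - g = 150.67 - 2.164
AL = 148.5060

148.5060


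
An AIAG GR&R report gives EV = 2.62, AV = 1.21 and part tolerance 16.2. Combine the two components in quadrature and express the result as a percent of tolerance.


GRR = sqrt(EV^2 + AV^2) = sqrt(2.62^2 + 1.21^2) = 2.8859141
%GRR = GRR / tol * 100 = 2.8859141 / 16.2 * 100
%GRR = 17.8143

17.8143


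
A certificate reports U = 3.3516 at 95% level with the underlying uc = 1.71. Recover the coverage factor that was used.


k = U / uc
k = 3.3516 / 1.71
k = 1.96

1.96


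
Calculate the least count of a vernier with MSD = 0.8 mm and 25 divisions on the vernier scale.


LC = MSD / n_div
= 0.8 / 25
= 0.0320

0.0320


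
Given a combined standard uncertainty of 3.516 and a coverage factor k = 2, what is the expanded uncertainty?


U = k * uc
U = 2 * 3.516
U = 7.0320

7.0320


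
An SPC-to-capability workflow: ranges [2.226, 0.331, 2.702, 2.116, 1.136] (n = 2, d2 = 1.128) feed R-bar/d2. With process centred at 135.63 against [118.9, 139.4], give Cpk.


R_bar = (2.226 + 0.331 + 2.702 + 2.116 + 1.136) / 5 = 1.7022
sigma = R_bar / d2 = 1.7022 / 1.128 = 1.5090426
Cp = (USL - LSL)/(6*sigma) = (139.4 - 118.9)/(6*1.5090426) = 2.2641
Cpu = (139.4 - 135.63)/(3*1.5090426) = 0.8328
Cpl = (135.63 - 118.9)/(3*1.5090426) = 3.6955
Cpk = min(Cpu, Cpl) = 0.8328

0.8328


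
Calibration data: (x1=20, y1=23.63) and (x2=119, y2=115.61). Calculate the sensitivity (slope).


slope = (y2 - y1) / (x2 - x1)
= (115.61 - 23.63) / (119 - 20)
= 91.9800 / 99
= 0.9291

0.9291


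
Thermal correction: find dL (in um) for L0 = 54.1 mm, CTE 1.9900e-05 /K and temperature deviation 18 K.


dL = L * alpha * dT
= 54.1 * 1.9900e-05 * 18
= 0.0193786 mm
dL_um = 0.0193786 * 1000 = 19.3786 um

19.3786


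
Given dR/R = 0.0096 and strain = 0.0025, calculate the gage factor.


GF = (dR/R) / epsilon
= 0.0096 / 0.0025
= 3.8400

3.8400


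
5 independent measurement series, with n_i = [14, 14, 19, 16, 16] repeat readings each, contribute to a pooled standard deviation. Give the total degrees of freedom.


nu = sum_i (n_i - 1)
nu = ((14 - 1) + (14 - 1) + (19 - 1) + (16 - 1) + (16 - 1))
nu = 13 + 13 + 18 + 15 + 15
nu = 74

74


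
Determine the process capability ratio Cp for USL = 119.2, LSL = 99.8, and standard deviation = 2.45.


Cp = (USL - LSL) / (6 * sigma)
= (119.2 - 99.8) / (6 * 2.45)
= 19.4000 / 14.7000
= 1.3197

1.3197


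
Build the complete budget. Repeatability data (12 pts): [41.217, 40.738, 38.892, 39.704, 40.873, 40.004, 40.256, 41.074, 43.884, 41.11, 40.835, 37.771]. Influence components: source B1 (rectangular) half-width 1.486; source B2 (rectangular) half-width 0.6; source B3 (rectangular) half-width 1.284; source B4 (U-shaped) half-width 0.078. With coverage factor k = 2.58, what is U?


mean = (41.217 + 40.738 + 38.892 + 39.704 + 40.873 + 40.004 + 40.256 + 41.074 + 43.884 + 41.11 + 40.835 + 37.771) / 12 = 40.52983333
s = sqrt(sum((x - mean)^2)/(n-1)) = 1.475149
u_A = s / sqrt(n) = 1.475149 / sqrt(12) = 0.42583884
u_B1 = 1.486 / sqrt(3) = 0.8579425
u_B2 = 0.6 / sqrt(3) = 0.34641016
u_B3 = 1.284 / sqrt(3) = 0.74131775
u_B4 = 0.078 / sqrt(2) = 0.055154329
uc = sqrt(0.42583884^2 + 0.8579425^2 + 0.34641016^2 + 0.74131775^2 + 0.055154329^2) = 1.2609513
U = k * uc = 2.58 * 1.2609513
U = 3.2533

3.2533


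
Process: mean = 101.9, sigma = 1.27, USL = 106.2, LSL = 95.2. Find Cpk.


Cpu = (USL - mean) / (3*sigma) = (106.2 - 101.9) / (3*1.27) = 1.1286
Cpl = (mean - LSL) / (3*sigma) = (101.9 - 95.2) / (3*1.27) = 1.7585
Cpk = min(Cpu, Cpl) = 1.1286

1.1286


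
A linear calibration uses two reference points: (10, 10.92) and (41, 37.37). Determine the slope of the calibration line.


slope = (y2 - y1) / (x2 - x1)
= (37.37 - 10.92) / (41 - 10)
= 26.4500 / 31
= 0.8532

0.8532


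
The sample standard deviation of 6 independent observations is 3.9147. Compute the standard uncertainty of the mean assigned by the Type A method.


u_A = s / sqrt(n)
u_A = 3.9147 / sqrt(6)
u_A = 3.9147 / 2.4494897
u_A = 1.5982

1.5982


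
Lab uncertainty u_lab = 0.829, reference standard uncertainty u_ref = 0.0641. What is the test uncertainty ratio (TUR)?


TUR = u_lab / u_ref
= 0.829 / 0.0641
= 12.9329

12.9329


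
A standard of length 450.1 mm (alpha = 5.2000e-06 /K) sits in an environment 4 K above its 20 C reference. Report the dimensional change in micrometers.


dL = L * alpha * dT
= 450.1 * 5.2000e-06 * 4
= 0.0093621 mm
dL_um = 0.0093621 * 1000 = 9.3621 um

9.3621


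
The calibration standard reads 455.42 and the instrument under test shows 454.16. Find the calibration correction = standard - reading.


Correction = standard - reading
= 455.42 - 454.16
= 1.2600

1.2600


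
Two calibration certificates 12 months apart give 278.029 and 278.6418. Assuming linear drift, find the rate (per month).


rate = (v2 - v1) / months
= (278.6418 - 278.029) / 12
= 0.6128 / 12
= 0.0511

0.0511


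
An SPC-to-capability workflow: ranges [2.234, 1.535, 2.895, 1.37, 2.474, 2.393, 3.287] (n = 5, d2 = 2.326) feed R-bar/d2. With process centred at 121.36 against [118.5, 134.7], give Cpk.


R_bar = (2.234 + 1.535 + 2.895 + 1.37 + 2.474 + 2.393 + 3.287) / 7 = 2.3125714
sigma = R_bar / d2 = 2.3125714 / 2.326 = 0.99422674
Cp = (USL - LSL)/(6*sigma) = (134.7 - 118.5)/(6*0.99422674) = 2.7157
Cpu = (134.7 - 121.36)/(3*0.99422674) = 4.4725
Cpl = (121.36 - 118.5)/(3*0.99422674) = 0.9589
Cpk = min(Cpu, Cpl) = 0.9589

0.9589


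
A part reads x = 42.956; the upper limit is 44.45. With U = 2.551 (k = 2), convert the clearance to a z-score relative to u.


u = U / k = 2.551 / 2 = 1.2755
margin = |USL - x| = |44.45 - 42.956| = 1.494
z = margin / u = 1.494 / 1.2755
z = 1.1713

1.1713


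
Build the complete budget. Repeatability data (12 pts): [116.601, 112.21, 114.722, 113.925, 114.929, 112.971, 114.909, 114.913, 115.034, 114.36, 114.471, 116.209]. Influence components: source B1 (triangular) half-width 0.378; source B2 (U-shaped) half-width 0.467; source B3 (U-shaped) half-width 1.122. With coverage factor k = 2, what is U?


mean = (116.601 + 112.21 + 114.722 + 113.925 + 114.929 + 112.971 + 114.909 + 114.913 + 115.034 + 114.36 + 114.471 + 116.209) / 12 = 114.6045
s = sqrt(sum((x - mean)^2)/(n-1)) = 1.2057882
u_A = s / sqrt(n) = 1.2057882 / sqrt(12) = 0.34808107
u_B1 = 0.378 / sqrt(6) = 0.15431785
u_B2 = 0.467 / sqrt(2) = 0.33021887
u_B3 = 1.122 / sqrt(2) = 0.79337381
uc = sqrt(0.34808107^2 + 0.15431785^2 + 0.33021887^2 + 0.79337381^2) = 0.93992603
U = k * uc = 2 * 0.93992603
U = 1.8799

1.8799


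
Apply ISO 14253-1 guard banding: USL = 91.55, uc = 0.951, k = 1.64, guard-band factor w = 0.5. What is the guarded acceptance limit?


U = k * uc = 1.64 * 0.951 = 1.55964
guard band g = w * U = 0.5 * 1.55964 = 0.77982
AL = USL - g = 91.55 - 0.77982
AL = 90.7702

90.7702


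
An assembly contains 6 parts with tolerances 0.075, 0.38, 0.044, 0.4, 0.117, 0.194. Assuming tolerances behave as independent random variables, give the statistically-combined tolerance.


RSS = sqrt(0.075^2 + 0.38^2 + 0.044^2 + 0.4^2 + 0.117^2 + 0.194^2)
= sqrt(0.363286)
= 0.6027

0.6027


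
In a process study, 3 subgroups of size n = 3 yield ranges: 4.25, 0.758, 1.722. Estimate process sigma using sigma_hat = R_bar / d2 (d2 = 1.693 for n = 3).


R_bar = (4.25 + 0.758 + 1.722) / 3
R_bar = 6.73 / 3 = 2.2433333
sigma_hat = R_bar / d2 = 2.2433333 / 1.693 = 1.3251

1.3251


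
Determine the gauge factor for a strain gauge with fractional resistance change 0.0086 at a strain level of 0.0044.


GF = (dR/R) / epsilon
= 0.0086 / 0.0044
= 1.9545

1.9545


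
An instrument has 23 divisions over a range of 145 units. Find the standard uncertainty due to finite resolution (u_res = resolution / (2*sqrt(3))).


resolution = range / divisions
resolution = 145 / 23 = 6.3043478
u_res = resolution / (2*sqrt(3))
u_res = 6.3043478 / 3.4641016
u_res = 1.8199

1.8199


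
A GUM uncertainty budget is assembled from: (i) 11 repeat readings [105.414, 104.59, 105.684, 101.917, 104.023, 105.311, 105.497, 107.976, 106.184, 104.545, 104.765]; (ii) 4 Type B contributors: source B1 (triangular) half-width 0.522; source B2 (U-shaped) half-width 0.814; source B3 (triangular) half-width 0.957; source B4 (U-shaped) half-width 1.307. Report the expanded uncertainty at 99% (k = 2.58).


mean = (105.414 + 104.59 + 105.684 + 101.917 + 104.023 + 105.311 + 105.497 + 107.976 + 106.184 + 104.545 + 104.765) / 11 = 105.0823636
s = sqrt(sum((x - mean)^2)/(n-1)) = 1.4851451
u_A = s / sqrt(n) = 1.4851451 / sqrt(11) = 0.4477881
u_B1 = 0.522 / sqrt(6) = 0.21310561
u_B2 = 0.814 / sqrt(2) = 0.57558492
u_B3 = 0.957 / sqrt(6) = 0.39069361
u_B4 = 1.307 / sqrt(2) = 0.92418856
uc = sqrt(0.4477881^2 + 0.21310561^2 + 0.57558492^2 + 0.39069361^2 + 0.92418856^2) = 1.2585675
U = k * uc = 2.58 * 1.2585675
U = 3.2471

3.2471


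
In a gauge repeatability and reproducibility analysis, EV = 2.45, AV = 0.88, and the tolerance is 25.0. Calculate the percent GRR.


GRR = sqrt(EV^2 + AV^2) = sqrt(2.45^2 + 0.88^2) = 2.603248
%GRR = GRR / tol * 100 = 2.603248 / 25.0 * 100
%GRR = 10.4130

10.4130


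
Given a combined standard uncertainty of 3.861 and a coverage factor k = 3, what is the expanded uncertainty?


U = k * uc
U = 3 * 3.861
U = 11.5830

11.5830


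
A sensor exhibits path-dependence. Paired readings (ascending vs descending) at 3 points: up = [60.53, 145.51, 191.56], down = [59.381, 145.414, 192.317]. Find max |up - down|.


|60.53 - 59.381| = 1.1490
|145.51 - 145.414| = 0.0960
|191.56 - 192.317| = 0.7570
hysteresis = max(diffs) = 1.1490

1.1490


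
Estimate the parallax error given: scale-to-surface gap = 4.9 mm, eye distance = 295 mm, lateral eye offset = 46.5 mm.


error = h * offset / d
= 4.9 * 46.5 / 295
= 0.7724

0.7724


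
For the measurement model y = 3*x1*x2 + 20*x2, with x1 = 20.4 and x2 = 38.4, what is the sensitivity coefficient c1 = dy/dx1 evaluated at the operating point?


y = 3*x1*x2 + 20*x2
dy/dx1 = 3*x2
Evaluate at x2 = 38.4: c1 = 3 * 38.4
c1 = 115.2000

115.2000


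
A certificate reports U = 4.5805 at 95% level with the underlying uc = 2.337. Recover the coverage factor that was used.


k = U / uc
k = 4.5805 / 2.337
k = 1.96

1.96


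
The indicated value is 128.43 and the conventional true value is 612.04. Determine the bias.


Systematic error = measured - true
= 128.43 - 612.04
= -483.6100

-483.6100


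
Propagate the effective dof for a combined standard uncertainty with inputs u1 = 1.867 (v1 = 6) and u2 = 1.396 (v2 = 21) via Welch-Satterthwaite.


uc = sqrt(u1^2 + u2^2) = sqrt(1.867^2 + 1.396^2) = 2.3312025
v_eff = uc^4 / (u1^4/v1 + u2^4/v2)
= 2.3312025^4 / (1.867^4/6 + 1.396^4/21)
= 29.533846 / 2.2058562
v_eff = 13.3888

13.3888


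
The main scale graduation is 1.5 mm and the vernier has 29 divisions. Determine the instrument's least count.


LC = MSD / n_div
= 1.5 / 29
= 0.0517

0.0517


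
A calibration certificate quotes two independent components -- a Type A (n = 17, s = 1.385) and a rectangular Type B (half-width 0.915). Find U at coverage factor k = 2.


u_A = s / sqrt(n) = 1.385 / sqrt(17) = 0.33591184
u_B = half_width / sqrt(3) = 0.915 / sqrt(3) = 0.5282755
uc = sqrt(u_A^2 + u_B^2) = sqrt(0.33591184^2 + 0.5282755^2) = 0.62602857
U = k * uc = 2 * 0.62602857
U = 1.2521

1.2521


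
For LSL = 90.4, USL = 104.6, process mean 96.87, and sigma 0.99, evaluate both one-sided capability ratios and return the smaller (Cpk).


Cpu = (USL - mean) / (3*sigma) = (104.6 - 96.87) / (3*0.99) = 2.6027
Cpl = (mean - LSL) / (3*sigma) = (96.87 - 90.4) / (3*0.99) = 2.1785
Cpk = min(Cpu, Cpl) = 2.1785

2.1785


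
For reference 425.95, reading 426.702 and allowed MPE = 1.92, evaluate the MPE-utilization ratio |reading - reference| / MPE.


e = indication - reference = 426.702 - 425.95 = 0.7520
|e| = 0.7520
ratio = |e| / MPE = 0.7520 / 1.92
ratio = 0.3917

0.3917


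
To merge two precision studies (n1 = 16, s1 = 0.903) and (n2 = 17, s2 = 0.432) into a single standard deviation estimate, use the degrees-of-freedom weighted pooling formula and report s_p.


s_p = sqrt(((n1-1)*s1^2 + (n2-1)*s2^2) / (n1+n2-2))
numerator = (16-1)*0.903^2 + (17-1)*0.432^2 = 12.231135 + 2.985984 = 15.217119
denominator = 16 + 17 - 2 = 31
s_p^2 = 15.217119 / 31 = 0.49087481
s_p = sqrt(0.49087481) = 0.7006

0.7006


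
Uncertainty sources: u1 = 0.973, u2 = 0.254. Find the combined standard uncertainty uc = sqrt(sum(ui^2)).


uc = sqrt(0.973^2 + 0.254^2)
uc = sqrt(1.011245)
uc = 1.0056

1.0056


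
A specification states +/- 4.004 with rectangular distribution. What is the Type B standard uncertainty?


u_B = half_width / sqrt(3)
u_B = 4.004 / 1.7320508
u_B = 2.3117

2.3117


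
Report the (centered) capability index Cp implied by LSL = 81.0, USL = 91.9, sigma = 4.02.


Cp = (USL - LSL) / (6 * sigma)
= (91.9 - 81.0) / (6 * 4.02)
= 10.9000 / 24.1200
= 0.4519

0.4519


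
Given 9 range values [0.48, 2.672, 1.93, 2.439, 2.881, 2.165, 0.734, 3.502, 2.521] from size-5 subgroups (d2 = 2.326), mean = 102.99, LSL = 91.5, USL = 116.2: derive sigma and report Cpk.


R_bar = (0.48 + 2.672 + 1.93 + 2.439 + 2.881 + 2.165 + 0.734 + 3.502 + 2.521) / 9 = 2.1471111
sigma = R_bar / d2 = 2.1471111 / 2.326 = 0.92309162
Cp = (USL - LSL)/(6*sigma) = (116.2 - 91.5)/(6*0.92309162) = 4.4597
Cpu = (116.2 - 102.99)/(3*0.92309162) = 4.7702
Cpl = (102.99 - 91.5)/(3*0.92309162) = 4.1491
Cpk = min(Cpu, Cpl) = 4.1491

4.1491


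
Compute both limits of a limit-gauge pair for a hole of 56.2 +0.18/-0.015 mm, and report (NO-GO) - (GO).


GO = nominal - lower_tol (smallest hole = maximum material condition)
GO = 56.2 - 0.015 = 56.185
NO-GO = nominal + upper_tol (largest hole = least material condition)
NO-GO = 56.2 + 0.18 = 56.38
spread = NO-GO - GO = 56.38 - 56.185 = 0.1950

0.1950


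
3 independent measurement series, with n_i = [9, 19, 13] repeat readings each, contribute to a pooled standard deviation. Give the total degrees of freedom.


nu = sum_i (n_i - 1)
nu = ((9 - 1) + (19 - 1) + (13 - 1))
nu = 8 + 18 + 12
nu = 38

38


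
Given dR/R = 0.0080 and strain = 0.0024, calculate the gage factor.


GF = (dR/R) / epsilon
= 0.0080 / 0.0024
= 3.3333

3.3333


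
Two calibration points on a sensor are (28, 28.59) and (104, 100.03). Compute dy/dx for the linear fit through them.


slope = (y2 - y1) / (x2 - x1)
= (100.03 - 28.59) / (104 - 28)
= 71.4400 / 76
= 0.9400

0.9400


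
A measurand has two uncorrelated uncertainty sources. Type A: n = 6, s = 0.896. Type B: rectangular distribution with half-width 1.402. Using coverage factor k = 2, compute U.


u_A = s / sqrt(n) = 0.896 / sqrt(6) = 0.36579047
u_B = half_width / sqrt(3) = 1.402 / sqrt(3) = 0.80944508
uc = sqrt(u_A^2 + u_B^2) = sqrt(0.36579047^2 + 0.80944508^2) = 0.88825897
U = k * uc = 2 * 0.88825897
U = 1.7765

1.7765


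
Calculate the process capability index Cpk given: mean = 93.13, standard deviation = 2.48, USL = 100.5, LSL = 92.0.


Cpu = (USL - mean) / (3*sigma) = (100.5 - 93.13) / (3*2.48) = 0.9906
Cpl = (mean - LSL) / (3*sigma) = (93.13 - 92.0) / (3*2.48) = 0.1519
Cpk = min(Cpu, Cpl) = 0.1519

0.1519


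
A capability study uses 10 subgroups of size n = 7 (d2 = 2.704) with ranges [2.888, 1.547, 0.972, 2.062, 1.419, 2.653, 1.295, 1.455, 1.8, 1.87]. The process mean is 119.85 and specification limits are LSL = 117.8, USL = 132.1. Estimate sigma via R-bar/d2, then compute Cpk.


R_bar = (2.888 + 1.547 + 0.972 + 2.062 + 1.419 + 2.653 + 1.295 + 1.455 + 1.8 + 1.87) / 10 = 1.7961
sigma = R_bar / d2 = 1.7961 / 2.704 = 0.66423817
Cp = (USL - LSL)/(6*sigma) = (132.1 - 117.8)/(6*0.66423817) = 3.5881
Cpu = (132.1 - 119.85)/(3*0.66423817) = 6.1474
Cpl = (119.85 - 117.8)/(3*0.66423817) = 1.0287
Cpk = min(Cpu, Cpl) = 1.0287

1.0287
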